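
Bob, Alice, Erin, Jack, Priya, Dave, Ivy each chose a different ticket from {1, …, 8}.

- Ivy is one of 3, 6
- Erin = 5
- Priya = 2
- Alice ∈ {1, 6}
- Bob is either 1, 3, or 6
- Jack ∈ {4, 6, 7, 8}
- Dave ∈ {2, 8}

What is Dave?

Erin must be 5 (only option left).
Priya must be 2 (only option left). Eliminate 2 elsewhere: Dave.
So Dave = 8.

8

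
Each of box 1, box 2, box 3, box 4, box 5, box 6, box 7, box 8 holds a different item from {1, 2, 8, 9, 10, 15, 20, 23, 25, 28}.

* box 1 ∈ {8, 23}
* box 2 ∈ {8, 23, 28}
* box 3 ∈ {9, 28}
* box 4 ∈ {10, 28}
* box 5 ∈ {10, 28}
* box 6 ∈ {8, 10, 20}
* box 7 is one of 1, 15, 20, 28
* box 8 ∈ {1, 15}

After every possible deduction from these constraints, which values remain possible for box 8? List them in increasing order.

The 8 variables draw from only 8 values {1, 8, 9, 10, 15, 20, 23, 28}, so each is used; only box 3 can be 9, hence box 3 = 9.
box 4 and box 5 between them cover only {10, 28} — a naked pair. Remove those values from box 2, box 6, box 7.
The 2 variables box 1 and box 2 are confined to {8, 23}, which locks those values in; drop them from box 6.
box 6 has just one choice, so box 6 = 20. So box 7 can't be 20.
No further eliminations apply; box 8 can still be any of 1, 15.

1, 15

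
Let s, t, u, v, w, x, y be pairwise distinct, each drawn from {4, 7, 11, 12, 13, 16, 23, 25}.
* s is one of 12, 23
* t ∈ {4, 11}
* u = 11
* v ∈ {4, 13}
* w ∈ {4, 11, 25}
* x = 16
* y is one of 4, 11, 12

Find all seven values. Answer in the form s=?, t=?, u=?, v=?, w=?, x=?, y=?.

u must be 11 (only option left). Strike 11 from t, w, y.
x must be 16 (only option left).
t's domain is down to {4}, so t = 4. Remove 4 from v, w, y.
v must be 13 (only option left).
w must be 25 (only option left).
y must be 12 (only option left). Eliminate 12 elsewhere: s.
s has just one choice, so s = 23.

s=23, t=4, u=11, v=13, w=25, x=16, y=12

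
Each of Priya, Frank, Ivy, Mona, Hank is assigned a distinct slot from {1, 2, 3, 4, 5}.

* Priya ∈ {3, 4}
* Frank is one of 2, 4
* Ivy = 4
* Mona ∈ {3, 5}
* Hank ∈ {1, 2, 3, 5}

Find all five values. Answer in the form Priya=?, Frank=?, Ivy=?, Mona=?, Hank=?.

Ivy's domain is down to {4}, so Ivy = 4. Strike 4 from Priya, Frank.
Priya has just one choice, so Priya = 3. Strike 3 from Mona, Hank.
Frank's domain is down to {2}, so Frank = 2. Remove 2 from Hank.
Mona has just one choice, so Mona = 5. So Hank can't be 5.
Hank has just one choice, so Hank = 1.

Priya=3, Frank=2, Ivy=4, Mona=5, Hank=1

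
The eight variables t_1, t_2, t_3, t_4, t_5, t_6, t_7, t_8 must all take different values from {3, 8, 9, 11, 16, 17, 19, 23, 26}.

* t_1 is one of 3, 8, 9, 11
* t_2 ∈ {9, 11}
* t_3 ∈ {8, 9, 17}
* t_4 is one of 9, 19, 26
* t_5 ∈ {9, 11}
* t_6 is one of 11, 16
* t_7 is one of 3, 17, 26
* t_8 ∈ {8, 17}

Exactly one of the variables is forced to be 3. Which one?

The 8 variables draw from only 8 values {3, 8, 9, 11, 16, 17, 19, 26}, so each is used; only t_6 can be 16, hence t_6 = 16.
Among the 7 still-open variables, 19 fits only t_4 (and all 7 values in {3, 8, 9, 11, 17, 19, 26} must be used), so t_4 = 19.
The 6 still-open variables draw from only 6 values {3, 8, 9, 11, 17, 26}, so each is used; only t_7 can be 26, hence t_7 = 26.
Among the 5 still-open variables, 3 fits only t_1 (and all 5 values in {3, 8, 9, 11, 17} must be used), so t_1 = 3.

t_1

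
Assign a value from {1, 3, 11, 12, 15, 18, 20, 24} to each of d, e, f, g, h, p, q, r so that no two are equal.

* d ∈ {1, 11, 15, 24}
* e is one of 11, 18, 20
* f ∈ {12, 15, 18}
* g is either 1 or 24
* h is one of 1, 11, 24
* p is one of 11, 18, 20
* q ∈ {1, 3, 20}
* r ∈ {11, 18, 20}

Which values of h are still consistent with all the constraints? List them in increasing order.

Among the 8 variables, 3 fits only q (and all 8 values in {1, 3, 11, 12, 15, 18, 20, 24} must be used), so q = 3.
The 7 still-open variables draw from only 7 values {1, 11, 12, 15, 18, 20, 24}, so each is used; only f can be 12, hence f = 12.
The 6 still-open variables together cover exactly {1, 11, 15, 18, 20, 24} — 6 values for 6 variables — and 15 appears only in d's list, so d = 15.
e, p, r between them cover only {11, 18, 20} — a naked triple. Remove those values from h.
No further eliminations apply; h can still be any of 1, 24.

1, 24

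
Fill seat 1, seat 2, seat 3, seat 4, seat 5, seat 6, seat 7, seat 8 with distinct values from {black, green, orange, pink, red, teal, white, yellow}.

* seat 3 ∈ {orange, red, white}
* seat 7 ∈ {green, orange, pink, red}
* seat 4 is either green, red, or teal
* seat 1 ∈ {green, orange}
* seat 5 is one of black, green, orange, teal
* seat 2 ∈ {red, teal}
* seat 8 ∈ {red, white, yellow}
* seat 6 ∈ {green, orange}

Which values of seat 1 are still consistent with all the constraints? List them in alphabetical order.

The 8 variables together cover exactly {black, green, orange, pink, red, teal, white, yellow} — 8 values for 8 variables — and black appears only in seat 5's list, so seat 5 = black.
Among the 7 still-open variables, pink fits only seat 7 (and all 7 values in {green, orange, pink, red, teal, white, yellow} must be used), so seat 7 = pink.
Among the 6 still-open variables, yellow fits only seat 8 (and all 6 values in {green, orange, red, teal, white, yellow} must be used), so seat 8 = yellow.
Among the 5 still-open variables, white fits only seat 3 (and all 5 values in {green, orange, red, teal, white} must be used), so seat 3 = white.
The 2 variables seat 1 and seat 6 are confined to {green, orange}, which locks those values in; drop them from seat 4.
No further eliminations apply; seat 1 can still be any of green, orange.

green, orange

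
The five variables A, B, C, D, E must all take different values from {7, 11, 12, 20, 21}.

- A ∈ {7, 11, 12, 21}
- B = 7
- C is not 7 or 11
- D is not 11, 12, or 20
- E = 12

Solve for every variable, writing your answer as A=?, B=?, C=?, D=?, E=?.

A=11, B=7, C=20, D=21, E=12

B has just one choice, so B = 7. Eliminate 7 elsewhere: A, D.
That leaves D = 21. Eliminate 21 elsewhere: A, C.
That leaves E = 12. So A, C can't be 12.
A must be 11 (only option left).
C must be 20 (only option left).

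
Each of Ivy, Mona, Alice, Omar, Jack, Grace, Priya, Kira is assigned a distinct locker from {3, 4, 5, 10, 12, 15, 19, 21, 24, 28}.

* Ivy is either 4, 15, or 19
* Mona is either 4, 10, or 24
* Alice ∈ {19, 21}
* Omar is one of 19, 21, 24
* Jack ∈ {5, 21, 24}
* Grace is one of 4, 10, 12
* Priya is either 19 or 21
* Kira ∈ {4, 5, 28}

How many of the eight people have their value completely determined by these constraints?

The 2 variables Alice and Priya are confined to {19, 21}, which locks those values in; drop them from Ivy, Omar, Jack.
Omar's domain is down to {24}, so Omar = 24. Strike 24 from Mona, Jack.
Jack has just one choice, so Jack = 5. Strike 5 from Kira.
Determined: Omar=24, Jack=5. The other people each still have more than one consistent value. That makes 2.

2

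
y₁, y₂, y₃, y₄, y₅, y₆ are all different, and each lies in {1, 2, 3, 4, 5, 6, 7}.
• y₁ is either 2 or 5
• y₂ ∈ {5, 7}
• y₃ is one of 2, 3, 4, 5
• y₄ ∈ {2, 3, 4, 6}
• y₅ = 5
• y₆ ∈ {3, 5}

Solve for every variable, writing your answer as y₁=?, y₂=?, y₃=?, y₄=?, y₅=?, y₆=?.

y₅ has just one choice, so y₅ = 5. So y₁, y₂, y₃, y₆ can't be 5.
y₆ must be 3 (only option left). So y₃, y₄ can't be 3.
y₁'s domain is down to {2}, so y₁ = 2. Strike 2 from y₃, y₄.
y₂'s domain is down to {7}, so y₂ = 7.
y₃'s domain is down to {4}, so y₃ = 4. Remove 4 from y₄.
That leaves y₄ = 6.

y₁=2, y₂=7, y₃=4, y₄=6, y₅=5, y₆=3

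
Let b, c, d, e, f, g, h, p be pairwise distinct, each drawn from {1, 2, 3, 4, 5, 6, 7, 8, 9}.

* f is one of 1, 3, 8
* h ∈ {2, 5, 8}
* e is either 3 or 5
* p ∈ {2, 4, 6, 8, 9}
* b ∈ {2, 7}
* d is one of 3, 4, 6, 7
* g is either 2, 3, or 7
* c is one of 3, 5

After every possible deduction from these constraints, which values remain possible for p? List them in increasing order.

4, 6, 9

c and e between them cover only {3, 5} — a naked pair. Remove those values from d, f, g, h.
b and g between them cover only {2, 7} — a naked pair. Remove those values from d, h, p.
That leaves h = 8. Eliminate 8 elsewhere: f, p.
f's domain is down to {1}, so f = 1.
No further eliminations apply; p can still be any of 4, 6, 9.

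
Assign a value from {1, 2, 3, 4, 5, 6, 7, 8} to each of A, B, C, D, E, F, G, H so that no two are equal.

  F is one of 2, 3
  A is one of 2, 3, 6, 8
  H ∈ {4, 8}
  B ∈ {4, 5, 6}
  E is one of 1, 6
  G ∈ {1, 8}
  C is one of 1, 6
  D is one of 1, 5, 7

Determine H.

The 8 variables draw from only 8 values {1, 2, 3, 4, 5, 6, 7, 8}, so each is used; only D can be 7, hence D = 7.
The 7 still-open variables draw from only 7 values {1, 2, 3, 4, 5, 6, 8}, so each is used; only B can be 5, hence B = 5.
The 6 still-open variables draw from only 6 values {1, 2, 3, 4, 6, 8}, so each is used; only H can be 4, hence H = 4.

4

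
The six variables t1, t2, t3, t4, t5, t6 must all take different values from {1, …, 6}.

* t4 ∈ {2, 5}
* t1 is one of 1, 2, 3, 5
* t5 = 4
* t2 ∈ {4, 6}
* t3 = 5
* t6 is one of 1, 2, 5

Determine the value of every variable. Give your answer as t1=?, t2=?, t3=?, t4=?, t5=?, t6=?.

t1=3, t2=6, t3=5, t4=2, t5=4, t6=1

t3 must be 5 (only option left). Eliminate 5 elsewhere: t1, t4, t6.
That leaves t4 = 2. So t1, t6 can't be 2.
t5 has just one choice, so t5 = 4. Strike 4 from t2.
t6 has just one choice, so t6 = 1. So t1 can't be 1.
t1 has just one choice, so t1 = 3.
t2's domain is down to {6}, so t2 = 6.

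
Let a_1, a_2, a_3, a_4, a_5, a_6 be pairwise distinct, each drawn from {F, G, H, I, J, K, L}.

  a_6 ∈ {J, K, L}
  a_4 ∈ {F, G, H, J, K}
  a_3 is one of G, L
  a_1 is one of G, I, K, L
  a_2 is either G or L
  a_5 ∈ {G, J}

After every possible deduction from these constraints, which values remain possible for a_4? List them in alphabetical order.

F, H

a_2 and a_3 share exactly the 2 values {G, L}; by pigeonhole those values go to them, so strike G, L from a_1, a_4, a_5, a_6.
a_5 has just one choice, so a_5 = J. So a_4, a_6 can't be J.
a_6's domain is down to {K}, so a_6 = K. Remove K from a_1, a_4.
a_1's domain is down to {I}, so a_1 = I.
No further eliminations apply; a_4 can still be any of F, H.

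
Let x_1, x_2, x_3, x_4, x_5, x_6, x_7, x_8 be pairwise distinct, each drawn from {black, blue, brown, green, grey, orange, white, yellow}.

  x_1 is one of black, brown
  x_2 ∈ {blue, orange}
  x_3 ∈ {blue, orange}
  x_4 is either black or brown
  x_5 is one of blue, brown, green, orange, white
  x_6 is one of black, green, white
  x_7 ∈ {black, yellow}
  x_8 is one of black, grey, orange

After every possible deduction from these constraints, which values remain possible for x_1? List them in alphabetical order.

black, brown

Among the 8 variables, grey fits only x_8 (and all 8 values in {black, blue, brown, green, grey, orange, white, yellow} must be used), so x_8 = grey.
The 7 still-open variables together cover exactly {black, blue, brown, green, orange, white, yellow} — 7 values for 7 variables — and yellow appears only in x_7's list, so x_7 = yellow.
x_1 and x_4 between them cover only {black, brown} — a naked pair. Remove those values from x_5, x_6.
x_2 and x_3 share exactly the 2 values {blue, orange}; by pigeonhole those values go to them, so strike blue, orange from x_5.
No further eliminations apply; x_1 can still be any of black, brown.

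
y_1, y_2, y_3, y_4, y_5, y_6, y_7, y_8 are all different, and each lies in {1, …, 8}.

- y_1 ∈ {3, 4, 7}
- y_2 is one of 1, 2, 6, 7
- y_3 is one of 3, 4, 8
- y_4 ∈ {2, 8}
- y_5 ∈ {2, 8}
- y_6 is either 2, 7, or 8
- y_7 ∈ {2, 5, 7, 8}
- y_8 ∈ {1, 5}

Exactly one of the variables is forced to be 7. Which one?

Among the 8 variables, 6 fits only y_2 (and all 8 values in {1, 2, 3, 4, 5, 6, 7, 8} must be used), so y_2 = 6.
The 7 still-open variables draw from only 7 values {1, 2, 3, 4, 5, 7, 8}, so each is used; only y_8 can be 1, hence y_8 = 1.
The 6 still-open variables draw from only 6 values {2, 3, 4, 5, 7, 8}, so each is used; only y_7 can be 5, hence y_7 = 5.
y_4 and y_5 between them cover only {2, 8} — a naked pair. Remove those values from y_3, y_6.
So 7 goes to y_6.

y_6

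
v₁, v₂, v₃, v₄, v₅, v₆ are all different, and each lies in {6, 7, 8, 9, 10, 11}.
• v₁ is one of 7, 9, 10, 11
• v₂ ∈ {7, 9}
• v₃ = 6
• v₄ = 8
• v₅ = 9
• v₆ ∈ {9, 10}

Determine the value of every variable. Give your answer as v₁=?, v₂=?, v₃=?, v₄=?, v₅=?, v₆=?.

v₃ has just one choice, so v₃ = 6.
v₄'s domain is down to {8}, so v₄ = 8.
v₅'s domain is down to {9}, so v₅ = 9. Strike 9 from v₁, v₂, v₆.
v₆ has just one choice, so v₆ = 10. Strike 10 from v₁.
v₂ has just one choice, so v₂ = 7. Remove 7 from v₁.
v₁'s domain is down to {11}, so v₁ = 11.

v₁=11, v₂=7, v₃=6, v₄=8, v₅=9, v₆=10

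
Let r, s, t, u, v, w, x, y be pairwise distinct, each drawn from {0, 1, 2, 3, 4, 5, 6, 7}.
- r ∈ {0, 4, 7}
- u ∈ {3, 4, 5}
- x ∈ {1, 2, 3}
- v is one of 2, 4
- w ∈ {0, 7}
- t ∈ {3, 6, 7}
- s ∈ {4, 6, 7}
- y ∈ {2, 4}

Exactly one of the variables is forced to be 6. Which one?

s

Among the 8 variables, 1 fits only x (and all 8 values in {0, 1, 2, 3, 4, 5, 6, 7} must be used), so x = 1.
The 7 still-open variables draw from only 7 values {0, 2, 3, 4, 5, 6, 7}, so each is used; only u can be 5, hence u = 5.
The 6 still-open variables together cover exactly {0, 2, 3, 4, 6, 7} — 6 values for 6 variables — and 3 appears only in t's list, so t = 3.
The 5 still-open variables draw from only 5 values {0, 2, 4, 6, 7}, so each is used; only s can be 6, hence s = 6.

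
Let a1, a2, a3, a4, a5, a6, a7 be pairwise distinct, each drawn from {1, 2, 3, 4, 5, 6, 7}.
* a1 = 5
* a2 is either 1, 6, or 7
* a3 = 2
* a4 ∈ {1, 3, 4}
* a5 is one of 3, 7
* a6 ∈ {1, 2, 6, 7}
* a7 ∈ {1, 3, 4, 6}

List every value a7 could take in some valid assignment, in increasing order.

a1 must be 5 (only option left).
a3's domain is down to {2}, so a3 = 2. Strike 2 from a6.
No further eliminations apply; a7 can still be any of 1, 3, 4, 6.

1, 3, 4, 6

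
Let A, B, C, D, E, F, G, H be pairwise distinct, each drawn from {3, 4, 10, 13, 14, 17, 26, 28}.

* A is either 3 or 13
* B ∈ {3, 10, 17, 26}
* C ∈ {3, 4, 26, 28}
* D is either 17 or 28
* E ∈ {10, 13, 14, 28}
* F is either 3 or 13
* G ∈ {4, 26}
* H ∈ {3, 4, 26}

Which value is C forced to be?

28

The 8 variables draw from only 8 values {3, 4, 10, 13, 14, 17, 26, 28}, so each is used; only E can be 14, hence E = 14.
The 7 still-open variables together cover exactly {3, 4, 10, 13, 17, 26, 28} — 7 values for 7 variables — and 10 appears only in B's list, so B = 10.
Among the 6 still-open variables, 17 fits only D (and all 6 values in {3, 4, 13, 17, 26, 28} must be used), so D = 17.
Among the 5 still-open variables, 28 fits only C (and all 5 values in {3, 4, 13, 26, 28} must be used), so C = 28.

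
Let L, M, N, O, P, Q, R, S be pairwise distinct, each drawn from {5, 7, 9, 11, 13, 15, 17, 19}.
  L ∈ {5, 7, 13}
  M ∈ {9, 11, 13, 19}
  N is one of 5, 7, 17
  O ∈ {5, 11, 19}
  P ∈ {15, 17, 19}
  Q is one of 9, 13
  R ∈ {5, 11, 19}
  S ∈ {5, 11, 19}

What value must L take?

7

The 8 variables together cover exactly {5, 7, 9, 11, 13, 15, 17, 19} — 8 values for 8 variables — and 15 appears only in P's list, so P = 15.
The 7 still-open variables draw from only 7 values {5, 7, 9, 11, 13, 17, 19}, so each is used; only N can be 17, hence N = 17.
The 6 still-open variables draw from only 6 values {5, 7, 9, 11, 13, 19}, so each is used; only L can be 7, hence L = 7.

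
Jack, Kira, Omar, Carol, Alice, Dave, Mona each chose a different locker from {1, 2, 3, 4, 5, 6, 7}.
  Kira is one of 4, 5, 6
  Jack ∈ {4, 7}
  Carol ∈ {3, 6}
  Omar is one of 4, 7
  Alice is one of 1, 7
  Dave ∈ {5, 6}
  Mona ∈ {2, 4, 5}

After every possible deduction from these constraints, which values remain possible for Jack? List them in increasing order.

4, 7

The 7 variables together cover exactly {1, 2, 3, 4, 5, 6, 7} — 7 values for 7 variables — and 1 appears only in Alice's list, so Alice = 1.
Among the 6 still-open variables, 2 fits only Mona (and all 6 values in {2, 3, 4, 5, 6, 7} must be used), so Mona = 2.
The 5 still-open variables together cover exactly {3, 4, 5, 6, 7} — 5 values for 5 variables — and 3 appears only in Carol's list, so Carol = 3.
Jack and Omar between them cover only {4, 7} — a naked pair. Remove those values from Kira.
No further eliminations apply; Jack can still be any of 4, 7.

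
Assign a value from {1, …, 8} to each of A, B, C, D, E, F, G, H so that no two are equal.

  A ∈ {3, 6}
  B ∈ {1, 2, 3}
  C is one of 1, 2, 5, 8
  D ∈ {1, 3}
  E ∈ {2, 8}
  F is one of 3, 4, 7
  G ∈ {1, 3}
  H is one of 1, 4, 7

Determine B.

Among the 8 variables, 5 fits only C (and all 8 values in {1, 2, 3, 4, 5, 6, 7, 8} must be used), so C = 5.
The 7 still-open variables together cover exactly {1, 2, 3, 4, 6, 7, 8} — 7 values for 7 variables — and 6 appears only in A's list, so A = 6.
The 6 still-open variables together cover exactly {1, 2, 3, 4, 7, 8} — 6 values for 6 variables — and 8 appears only in E's list, so E = 8.
Among the 5 still-open variables, 2 fits only B (and all 5 values in {1, 2, 3, 4, 7} must be used), so B = 2.

2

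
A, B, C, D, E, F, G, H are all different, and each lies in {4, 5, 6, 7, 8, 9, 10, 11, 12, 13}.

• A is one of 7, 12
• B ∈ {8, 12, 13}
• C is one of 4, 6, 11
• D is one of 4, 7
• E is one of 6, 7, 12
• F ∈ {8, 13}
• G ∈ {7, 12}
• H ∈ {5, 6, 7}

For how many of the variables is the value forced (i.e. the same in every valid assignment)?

The 8 variables together cover exactly {4, 5, 6, 7, 8, 11, 12, 13} — 8 values for 8 variables — and 5 appears only in H's list, so H = 5.
The 7 still-open variables draw from only 7 values {4, 6, 7, 8, 11, 12, 13}, so each is used; only C can be 11, hence C = 11.
Among the 6 still-open variables, 4 fits only D (and all 6 values in {4, 6, 7, 8, 12, 13} must be used), so D = 4.
Among the 5 still-open variables, 6 fits only E (and all 5 values in {6, 7, 8, 12, 13} must be used), so E = 6.
A and G between them cover only {7, 12} — a naked pair. Remove those values from B.
Determined: C=11, D=4, E=6, H=5. The other variables each still have more than one consistent value. That makes 4.

4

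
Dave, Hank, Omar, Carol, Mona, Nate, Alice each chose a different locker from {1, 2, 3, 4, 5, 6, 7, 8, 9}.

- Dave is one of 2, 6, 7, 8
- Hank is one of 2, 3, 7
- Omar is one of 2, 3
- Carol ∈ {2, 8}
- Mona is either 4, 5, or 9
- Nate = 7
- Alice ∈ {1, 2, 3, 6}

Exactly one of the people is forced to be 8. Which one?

Nate's domain is down to {7}, so Nate = 7. Strike 7 from Dave, Hank.
The 2 variables Hank and Omar are confined to {2, 3}, which locks those values in; drop them from Dave, Carol, Alice.
So 8 goes to Carol.

Carol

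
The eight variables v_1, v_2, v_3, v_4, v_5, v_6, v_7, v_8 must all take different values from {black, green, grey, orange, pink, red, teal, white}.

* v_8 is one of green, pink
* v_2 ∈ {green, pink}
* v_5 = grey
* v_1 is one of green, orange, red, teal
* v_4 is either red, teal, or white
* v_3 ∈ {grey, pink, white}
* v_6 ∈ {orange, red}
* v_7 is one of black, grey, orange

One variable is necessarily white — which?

v_3

v_5's domain is down to {grey}, so v_5 = grey. Eliminate grey elsewhere: v_3, v_7.
Among the 7 still-open variables, black fits only v_7 (and all 7 values in {black, green, orange, pink, red, teal, white} must be used), so v_7 = black.
The 2 variables v_2 and v_8 are confined to {green, pink}, which locks those values in; drop them from v_1, v_3.
So white goes to v_3.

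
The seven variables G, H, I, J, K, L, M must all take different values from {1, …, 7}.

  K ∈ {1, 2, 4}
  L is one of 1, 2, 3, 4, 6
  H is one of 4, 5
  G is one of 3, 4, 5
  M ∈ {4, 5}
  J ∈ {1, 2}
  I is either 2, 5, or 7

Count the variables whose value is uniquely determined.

The 7 variables together cover exactly {1, 2, 3, 4, 5, 6, 7} — 7 values for 7 variables — and 6 appears only in L's list, so L = 6.
The 6 still-open variables together cover exactly {1, 2, 3, 4, 5, 7} — 6 values for 6 variables — and 3 appears only in G's list, so G = 3.
Among the 5 still-open variables, 7 fits only I (and all 5 values in {1, 2, 4, 5, 7} must be used), so I = 7.
H and M share exactly the 2 values {4, 5}; by pigeonhole those values go to them, so strike 4, 5 from K.
Determined: G=3, I=7, L=6. The other variables each still have more than one consistent value. That makes 3.

3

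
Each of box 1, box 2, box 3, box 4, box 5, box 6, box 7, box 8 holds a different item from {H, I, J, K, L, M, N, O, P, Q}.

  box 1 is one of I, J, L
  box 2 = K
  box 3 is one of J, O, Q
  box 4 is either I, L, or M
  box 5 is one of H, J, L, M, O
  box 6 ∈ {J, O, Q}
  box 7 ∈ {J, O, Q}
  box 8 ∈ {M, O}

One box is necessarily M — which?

box 8

box 2 must be K (only option left).
Among the 7 still-open variables, H fits only box 5 (and all 7 values in {H, I, J, L, M, O, Q} must be used), so box 5 = H.
box 3, box 6, box 7 share exactly the 3 values {J, O, Q}; by pigeonhole those values go to them, so strike J, O, Q from box 1, box 8.
So M goes to box 8.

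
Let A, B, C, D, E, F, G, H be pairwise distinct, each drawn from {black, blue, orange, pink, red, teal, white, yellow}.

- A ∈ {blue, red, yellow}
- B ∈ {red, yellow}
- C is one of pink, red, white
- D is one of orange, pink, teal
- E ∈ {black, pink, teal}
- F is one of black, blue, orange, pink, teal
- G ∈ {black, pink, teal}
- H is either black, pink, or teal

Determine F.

The 8 variables draw from only 8 values {black, blue, orange, pink, red, teal, white, yellow}, so each is used; only C can be white, hence C = white.
The 3 variables E, G, H are confined to {black, pink, teal}, which locks those values in; drop them from D, F.
D has just one choice, so D = orange. So F can't be orange.
So F = blue.

blue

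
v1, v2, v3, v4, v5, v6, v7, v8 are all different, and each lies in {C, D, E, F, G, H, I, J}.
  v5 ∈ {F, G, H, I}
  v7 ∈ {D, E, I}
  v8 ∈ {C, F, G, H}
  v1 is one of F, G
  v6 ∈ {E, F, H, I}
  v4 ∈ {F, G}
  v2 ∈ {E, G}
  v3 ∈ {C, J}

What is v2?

Among the 8 variables, D fits only v7 (and all 8 values in {C, D, E, F, G, H, I, J} must be used), so v7 = D.
The 7 still-open variables together cover exactly {C, E, F, G, H, I, J} — 7 values for 7 variables — and J appears only in v3's list, so v3 = J.
The 6 still-open variables draw from only 6 values {C, E, F, G, H, I}, so each is used; only v8 can be C, hence v8 = C.
v1 and v4 share exactly the 2 values {F, G}; by pigeonhole those values go to them, so strike F, G from v2, v5, v6.
So v2 = E.

E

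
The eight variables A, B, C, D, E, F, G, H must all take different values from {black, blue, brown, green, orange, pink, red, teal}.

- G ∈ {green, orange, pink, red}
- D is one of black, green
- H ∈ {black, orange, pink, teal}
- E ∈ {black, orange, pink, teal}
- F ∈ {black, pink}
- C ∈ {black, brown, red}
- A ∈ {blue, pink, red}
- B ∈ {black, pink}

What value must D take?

green

Among the 8 variables, blue fits only A (and all 8 values in {black, blue, brown, green, orange, pink, red, teal} must be used), so A = blue.
The 7 still-open variables together cover exactly {black, brown, green, orange, pink, red, teal} — 7 values for 7 variables — and brown appears only in C's list, so C = brown.
The 6 still-open variables draw from only 6 values {black, green, orange, pink, red, teal}, so each is used; only G can be red, hence G = red.
Among the 5 still-open variables, green fits only D (and all 5 values in {black, green, orange, pink, teal} must be used), so D = green.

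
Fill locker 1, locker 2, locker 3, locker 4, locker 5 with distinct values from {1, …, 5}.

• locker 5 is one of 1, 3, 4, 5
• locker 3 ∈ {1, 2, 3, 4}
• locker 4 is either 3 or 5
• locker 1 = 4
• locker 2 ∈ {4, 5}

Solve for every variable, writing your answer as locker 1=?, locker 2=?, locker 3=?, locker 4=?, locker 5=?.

locker 1=4, locker 2=5, locker 3=2, locker 4=3, locker 5=1

locker 1 has just one choice, so locker 1 = 4. So locker 2, locker 3, locker 5 can't be 4.
locker 2's domain is down to {5}, so locker 2 = 5. So locker 4, locker 5 can't be 5.
locker 4 must be 3 (only option left). Remove 3 from locker 3, locker 5.
locker 5 has just one choice, so locker 5 = 1. So locker 3 can't be 1.
locker 3 must be 2 (only option left).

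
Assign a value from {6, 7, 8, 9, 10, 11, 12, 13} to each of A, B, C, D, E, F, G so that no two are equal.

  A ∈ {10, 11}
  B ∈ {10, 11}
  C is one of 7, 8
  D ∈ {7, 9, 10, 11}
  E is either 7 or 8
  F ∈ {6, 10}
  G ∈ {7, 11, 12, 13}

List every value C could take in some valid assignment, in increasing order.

7, 8

A and B between them cover only {10, 11} — a naked pair. Remove those values from D, F, G.
F has just one choice, so F = 6.
C and E between them cover only {7, 8} — a naked pair. Remove those values from D, G.
That leaves D = 9.
No further eliminations apply; C can still be any of 7, 8.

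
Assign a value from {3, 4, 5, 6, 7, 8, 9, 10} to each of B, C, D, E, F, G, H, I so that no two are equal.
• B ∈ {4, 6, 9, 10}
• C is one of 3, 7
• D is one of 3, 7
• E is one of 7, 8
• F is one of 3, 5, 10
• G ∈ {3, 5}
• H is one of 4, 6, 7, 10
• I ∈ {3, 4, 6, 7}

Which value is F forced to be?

Among the 8 variables, 8 fits only E (and all 8 values in {3, 4, 5, 6, 7, 8, 9, 10} must be used), so E = 8.
The 7 still-open variables draw from only 7 values {3, 4, 5, 6, 7, 9, 10}, so each is used; only B can be 9, hence B = 9.
C and D share exactly the 2 values {3, 7}; by pigeonhole those values go to them, so strike 3, 7 from F, G, H, I.
G has just one choice, so G = 5. Strike 5 from F.
So F = 10.

10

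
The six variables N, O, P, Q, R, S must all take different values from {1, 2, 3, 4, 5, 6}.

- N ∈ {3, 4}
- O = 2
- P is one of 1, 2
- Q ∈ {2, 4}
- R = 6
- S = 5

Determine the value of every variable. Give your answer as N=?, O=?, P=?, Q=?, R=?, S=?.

N=3, O=2, P=1, Q=4, R=6, S=5

O must be 2 (only option left). Eliminate 2 elsewhere: P, Q.
P has just one choice, so P = 1.
That leaves Q = 4. Eliminate 4 elsewhere: N.
That leaves R = 6.
S has just one choice, so S = 5.
N's domain is down to {3}, so N = 3.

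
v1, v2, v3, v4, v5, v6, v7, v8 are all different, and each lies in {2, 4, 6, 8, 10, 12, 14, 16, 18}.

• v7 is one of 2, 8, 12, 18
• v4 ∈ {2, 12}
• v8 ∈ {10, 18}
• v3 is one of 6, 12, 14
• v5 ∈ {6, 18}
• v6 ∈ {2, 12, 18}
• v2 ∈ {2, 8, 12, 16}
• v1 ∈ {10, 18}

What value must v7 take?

The 8 variables draw from only 8 values {2, 6, 8, 10, 12, 14, 16, 18}, so each is used; only v3 can be 14, hence v3 = 14.
The 7 still-open variables together cover exactly {2, 6, 8, 10, 12, 16, 18} — 7 values for 7 variables — and 6 appears only in v5's list, so v5 = 6.
The 6 still-open variables together cover exactly {2, 8, 10, 12, 16, 18} — 6 values for 6 variables — and 16 appears only in v2's list, so v2 = 16.
The 5 still-open variables draw from only 5 values {2, 8, 10, 12, 18}, so each is used; only v7 can be 8, hence v7 = 8.

8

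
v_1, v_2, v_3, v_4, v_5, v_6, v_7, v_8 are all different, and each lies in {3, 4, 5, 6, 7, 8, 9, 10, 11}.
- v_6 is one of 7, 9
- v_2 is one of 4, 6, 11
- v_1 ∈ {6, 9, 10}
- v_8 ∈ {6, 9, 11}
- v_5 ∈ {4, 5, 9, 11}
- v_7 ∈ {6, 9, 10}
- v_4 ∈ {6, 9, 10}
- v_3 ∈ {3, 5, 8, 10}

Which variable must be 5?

v_5

v_1, v_4, v_7 share exactly the 3 values {6, 9, 10}; by pigeonhole those values go to them, so strike 6, 9, 10 from v_2, v_3, v_5, v_6, v_8.
v_6 has just one choice, so v_6 = 7.
That leaves v_8 = 11. Eliminate 11 elsewhere: v_2, v_5.
v_2 has just one choice, so v_2 = 4. Remove 4 from v_5.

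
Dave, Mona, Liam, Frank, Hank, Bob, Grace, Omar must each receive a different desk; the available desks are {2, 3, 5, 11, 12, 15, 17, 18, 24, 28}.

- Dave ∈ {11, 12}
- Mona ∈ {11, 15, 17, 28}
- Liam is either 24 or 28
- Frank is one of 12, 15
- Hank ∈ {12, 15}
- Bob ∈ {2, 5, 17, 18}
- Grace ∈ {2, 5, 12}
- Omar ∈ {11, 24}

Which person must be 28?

Liam

Frank and Hank share exactly the 2 values {12, 15}; by pigeonhole those values go to them, so strike 12, 15 from Dave, Mona, Grace.
Dave must be 11 (only option left). So Mona, Omar can't be 11.
Omar must be 24 (only option left). Strike 24 from Liam.
So 28 goes to Liam.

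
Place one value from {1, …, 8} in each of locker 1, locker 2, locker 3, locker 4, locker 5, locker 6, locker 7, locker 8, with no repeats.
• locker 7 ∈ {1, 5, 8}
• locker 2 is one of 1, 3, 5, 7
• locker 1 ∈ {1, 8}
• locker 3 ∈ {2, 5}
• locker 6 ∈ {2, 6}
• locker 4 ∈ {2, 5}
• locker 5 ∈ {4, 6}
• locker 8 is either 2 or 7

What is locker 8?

The 8 variables together cover exactly {1, 2, 3, 4, 5, 6, 7, 8} — 8 values for 8 variables — and 3 appears only in locker 2's list, so locker 2 = 3.
The 7 still-open variables together cover exactly {1, 2, 4, 5, 6, 7, 8} — 7 values for 7 variables — and 4 appears only in locker 5's list, so locker 5 = 4.
Among the 6 still-open variables, 6 fits only locker 6 (and all 6 values in {1, 2, 5, 6, 7, 8} must be used), so locker 6 = 6.
The 5 still-open variables together cover exactly {1, 2, 5, 7, 8} — 5 values for 5 variables — and 7 appears only in locker 8's list, so locker 8 = 7.

7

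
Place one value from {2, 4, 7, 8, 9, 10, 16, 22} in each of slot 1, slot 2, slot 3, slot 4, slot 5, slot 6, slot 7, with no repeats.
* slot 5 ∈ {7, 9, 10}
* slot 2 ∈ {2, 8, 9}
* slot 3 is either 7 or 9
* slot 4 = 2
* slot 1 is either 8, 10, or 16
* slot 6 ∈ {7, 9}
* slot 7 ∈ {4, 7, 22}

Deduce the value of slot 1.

slot 4 has just one choice, so slot 4 = 2. So slot 2 can't be 2.
slot 3 and slot 6 between them cover only {7, 9} — a naked pair. Remove those values from slot 2, slot 5, slot 7.
That leaves slot 2 = 8. Strike 8 from slot 1.
slot 5's domain is down to {10}, so slot 5 = 10. Eliminate 10 elsewhere: slot 1.
So slot 1 = 16.

16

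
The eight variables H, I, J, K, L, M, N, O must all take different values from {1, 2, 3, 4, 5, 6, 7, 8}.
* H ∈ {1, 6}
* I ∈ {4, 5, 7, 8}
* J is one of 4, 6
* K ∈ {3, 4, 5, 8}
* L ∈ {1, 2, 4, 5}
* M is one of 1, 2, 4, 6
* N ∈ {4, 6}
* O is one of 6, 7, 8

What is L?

The 8 variables together cover exactly {1, 2, 3, 4, 5, 6, 7, 8} — 8 values for 8 variables — and 3 appears only in K's list, so K = 3.
J and N share exactly the 2 values {4, 6}; by pigeonhole those values go to them, so strike 4, 6 from H, I, L, M, O.
H's domain is down to {1}, so H = 1. So L, M can't be 1.
M has just one choice, so M = 2. Eliminate 2 elsewhere: L.
So L = 5.

5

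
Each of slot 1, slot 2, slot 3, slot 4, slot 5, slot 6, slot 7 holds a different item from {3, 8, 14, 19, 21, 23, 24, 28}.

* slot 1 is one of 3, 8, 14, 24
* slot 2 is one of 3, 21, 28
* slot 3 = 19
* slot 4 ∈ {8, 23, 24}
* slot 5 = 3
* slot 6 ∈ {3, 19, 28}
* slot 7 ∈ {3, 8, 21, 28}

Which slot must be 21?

slot 2

slot 3's domain is down to {19}, so slot 3 = 19. Strike 19 from slot 6.
slot 5 has just one choice, so slot 5 = 3. Strike 3 from slot 1, slot 2, slot 6, slot 7.
slot 6 has just one choice, so slot 6 = 28. Remove 28 from slot 2, slot 7.
So 21 goes to slot 2.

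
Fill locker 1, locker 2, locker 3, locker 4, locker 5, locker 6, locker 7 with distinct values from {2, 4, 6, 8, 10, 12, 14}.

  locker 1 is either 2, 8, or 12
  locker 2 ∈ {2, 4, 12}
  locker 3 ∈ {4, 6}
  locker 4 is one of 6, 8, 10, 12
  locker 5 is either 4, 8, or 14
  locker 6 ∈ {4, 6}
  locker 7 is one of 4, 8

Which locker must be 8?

The 7 variables draw from only 7 values {2, 4, 6, 8, 10, 12, 14}, so each is used; only locker 4 can be 10, hence locker 4 = 10.
Among the 6 still-open variables, 14 fits only locker 5 (and all 6 values in {2, 4, 6, 8, 12, 14} must be used), so locker 5 = 14.
locker 3 and locker 6 between them cover only {4, 6} — a naked pair. Remove those values from locker 2, locker 7.
So 8 goes to locker 7.

locker 7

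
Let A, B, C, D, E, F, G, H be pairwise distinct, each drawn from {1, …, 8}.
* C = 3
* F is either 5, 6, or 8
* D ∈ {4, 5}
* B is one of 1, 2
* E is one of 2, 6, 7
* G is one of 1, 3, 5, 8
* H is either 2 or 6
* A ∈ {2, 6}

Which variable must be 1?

B

C must be 3 (only option left). Remove 3 from G.
The 7 still-open variables draw from only 7 values {1, 2, 4, 5, 6, 7, 8}, so each is used; only D can be 4, hence D = 4.
The 6 still-open variables draw from only 6 values {1, 2, 5, 6, 7, 8}, so each is used; only E can be 7, hence E = 7.
A and H between them cover only {2, 6} — a naked pair. Remove those values from B, F.
So 1 goes to B.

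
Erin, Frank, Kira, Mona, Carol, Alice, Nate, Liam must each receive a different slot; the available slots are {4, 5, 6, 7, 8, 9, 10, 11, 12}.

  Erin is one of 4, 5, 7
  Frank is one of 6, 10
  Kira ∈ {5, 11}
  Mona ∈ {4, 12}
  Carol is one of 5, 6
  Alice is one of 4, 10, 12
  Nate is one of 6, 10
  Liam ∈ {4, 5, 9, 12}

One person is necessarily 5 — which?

The 8 variables together cover exactly {4, 5, 6, 7, 9, 10, 11, 12} — 8 values for 8 variables — and 7 appears only in Erin's list, so Erin = 7.
Among the 7 still-open variables, 9 fits only Liam (and all 7 values in {4, 5, 6, 9, 10, 11, 12} must be used), so Liam = 9.
The 6 still-open variables draw from only 6 values {4, 5, 6, 10, 11, 12}, so each is used; only Kira can be 11, hence Kira = 11.
The 5 still-open variables draw from only 5 values {4, 5, 6, 10, 12}, so each is used; only Carol can be 5, hence Carol = 5.

Carol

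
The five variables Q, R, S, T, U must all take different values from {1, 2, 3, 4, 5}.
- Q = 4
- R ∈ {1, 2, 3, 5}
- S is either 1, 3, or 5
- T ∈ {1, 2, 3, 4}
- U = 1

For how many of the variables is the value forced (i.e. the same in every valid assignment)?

Q has just one choice, so Q = 4. So T can't be 4.
U has just one choice, so U = 1. So R, S, T can't be 1.
Determined: Q=4, U=1. The other variables each still have more than one consistent value. That makes 2.

2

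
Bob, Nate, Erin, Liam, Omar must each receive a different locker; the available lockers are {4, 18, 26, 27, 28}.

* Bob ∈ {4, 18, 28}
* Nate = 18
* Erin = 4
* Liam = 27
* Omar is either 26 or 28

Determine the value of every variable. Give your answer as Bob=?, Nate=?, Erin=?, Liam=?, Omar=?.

Nate has just one choice, so Nate = 18. Remove 18 from Bob.
Erin has just one choice, so Erin = 4. So Bob can't be 4.
Liam's domain is down to {27}, so Liam = 27.
Bob has just one choice, so Bob = 28. Eliminate 28 elsewhere: Omar.
Omar's domain is down to {26}, so Omar = 26.

Bob=28, Nate=18, Erin=4, Liam=27, Omar=26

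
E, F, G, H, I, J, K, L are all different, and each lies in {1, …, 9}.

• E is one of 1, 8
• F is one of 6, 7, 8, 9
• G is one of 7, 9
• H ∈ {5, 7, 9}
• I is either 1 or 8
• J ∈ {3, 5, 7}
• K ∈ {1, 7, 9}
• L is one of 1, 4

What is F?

6

Among the 8 variables, 3 fits only J (and all 8 values in {1, 3, 4, 5, 6, 7, 8, 9} must be used), so J = 3.
The 7 still-open variables draw from only 7 values {1, 4, 5, 6, 7, 8, 9}, so each is used; only L can be 4, hence L = 4.
The 6 still-open variables together cover exactly {1, 5, 6, 7, 8, 9} — 6 values for 6 variables — and 5 appears only in H's list, so H = 5.
The 5 still-open variables together cover exactly {1, 6, 7, 8, 9} — 5 values for 5 variables — and 6 appears only in F's list, so F = 6.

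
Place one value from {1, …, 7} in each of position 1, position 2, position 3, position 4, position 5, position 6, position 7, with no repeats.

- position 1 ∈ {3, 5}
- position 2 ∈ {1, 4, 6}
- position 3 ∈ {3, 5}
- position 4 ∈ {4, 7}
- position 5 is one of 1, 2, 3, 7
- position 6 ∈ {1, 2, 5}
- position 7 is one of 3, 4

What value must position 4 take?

7

The 7 variables draw from only 7 values {1, 2, 3, 4, 5, 6, 7}, so each is used; only position 2 can be 6, hence position 2 = 6.
position 1 and position 3 share exactly the 2 values {3, 5}; by pigeonhole those values go to them, so strike 3, 5 from position 5, position 6, position 7.
position 7's domain is down to {4}, so position 7 = 4. Eliminate 4 elsewhere: position 4.
So position 4 = 7.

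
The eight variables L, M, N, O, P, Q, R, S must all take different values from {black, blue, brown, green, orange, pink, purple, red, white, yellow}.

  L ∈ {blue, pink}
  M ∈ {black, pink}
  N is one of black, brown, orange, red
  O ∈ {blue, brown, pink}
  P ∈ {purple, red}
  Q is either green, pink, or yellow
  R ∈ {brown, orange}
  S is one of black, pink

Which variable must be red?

N

M and S between them cover only {black, pink} — a naked pair. Remove those values from L, N, O, Q.
L must be blue (only option left). Strike blue from O.
O has just one choice, so O = brown. So N, R can't be brown.
That leaves R = orange. So N can't be orange.
So red goes to N.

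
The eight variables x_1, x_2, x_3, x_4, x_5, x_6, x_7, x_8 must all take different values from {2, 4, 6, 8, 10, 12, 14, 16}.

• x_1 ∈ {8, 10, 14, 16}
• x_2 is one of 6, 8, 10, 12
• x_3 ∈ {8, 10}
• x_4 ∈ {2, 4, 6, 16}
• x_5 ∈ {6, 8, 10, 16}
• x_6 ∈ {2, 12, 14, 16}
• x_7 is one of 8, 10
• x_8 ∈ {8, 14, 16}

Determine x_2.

The 8 variables draw from only 8 values {2, 4, 6, 8, 10, 12, 14, 16}, so each is used; only x_4 can be 4, hence x_4 = 4.
The 7 still-open variables draw from only 7 values {2, 6, 8, 10, 12, 14, 16}, so each is used; only x_6 can be 2, hence x_6 = 2.
Among the 6 still-open variables, 12 fits only x_2 (and all 6 values in {6, 8, 10, 12, 14, 16} must be used), so x_2 = 12.

12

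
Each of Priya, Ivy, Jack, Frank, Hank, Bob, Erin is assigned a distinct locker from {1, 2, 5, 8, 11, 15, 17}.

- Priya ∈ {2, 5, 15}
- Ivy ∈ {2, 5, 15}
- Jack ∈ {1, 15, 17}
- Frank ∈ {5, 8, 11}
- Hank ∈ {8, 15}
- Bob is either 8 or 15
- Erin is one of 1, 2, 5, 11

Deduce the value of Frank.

11

The 7 variables together cover exactly {1, 2, 5, 8, 11, 15, 17} — 7 values for 7 variables — and 17 appears only in Jack's list, so Jack = 17.
Among the 6 still-open variables, 1 fits only Erin (and all 6 values in {1, 2, 5, 8, 11, 15} must be used), so Erin = 1.
The 5 still-open variables draw from only 5 values {2, 5, 8, 11, 15}, so each is used; only Frank can be 11, hence Frank = 11.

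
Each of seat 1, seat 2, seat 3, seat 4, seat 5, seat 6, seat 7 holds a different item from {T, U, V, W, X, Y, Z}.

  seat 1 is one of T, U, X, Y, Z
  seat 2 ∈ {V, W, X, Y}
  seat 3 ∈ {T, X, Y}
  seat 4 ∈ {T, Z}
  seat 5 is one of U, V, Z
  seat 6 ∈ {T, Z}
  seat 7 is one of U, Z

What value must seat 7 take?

The 7 variables draw from only 7 values {T, U, V, W, X, Y, Z}, so each is used; only seat 2 can be W, hence seat 2 = W.
Among the 6 still-open variables, V fits only seat 5 (and all 6 values in {T, U, V, X, Y, Z} must be used), so seat 5 = V.
The 2 variables seat 4 and seat 6 are confined to {T, Z}, which locks those values in; drop them from seat 1, seat 3, seat 7.
So seat 7 = U.

U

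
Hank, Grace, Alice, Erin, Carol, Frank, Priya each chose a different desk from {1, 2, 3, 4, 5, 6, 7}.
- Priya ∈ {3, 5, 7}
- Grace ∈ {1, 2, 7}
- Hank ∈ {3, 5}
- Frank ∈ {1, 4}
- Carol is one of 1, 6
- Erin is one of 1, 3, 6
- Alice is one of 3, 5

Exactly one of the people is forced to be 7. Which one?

Among the 7 variables, 2 fits only Grace (and all 7 values in {1, 2, 3, 4, 5, 6, 7} must be used), so Grace = 2.
Among the 6 still-open variables, 4 fits only Frank (and all 6 values in {1, 3, 4, 5, 6, 7} must be used), so Frank = 4.
Among the 5 still-open variables, 7 fits only Priya (and all 5 values in {1, 3, 5, 6, 7} must be used), so Priya = 7.

Priya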